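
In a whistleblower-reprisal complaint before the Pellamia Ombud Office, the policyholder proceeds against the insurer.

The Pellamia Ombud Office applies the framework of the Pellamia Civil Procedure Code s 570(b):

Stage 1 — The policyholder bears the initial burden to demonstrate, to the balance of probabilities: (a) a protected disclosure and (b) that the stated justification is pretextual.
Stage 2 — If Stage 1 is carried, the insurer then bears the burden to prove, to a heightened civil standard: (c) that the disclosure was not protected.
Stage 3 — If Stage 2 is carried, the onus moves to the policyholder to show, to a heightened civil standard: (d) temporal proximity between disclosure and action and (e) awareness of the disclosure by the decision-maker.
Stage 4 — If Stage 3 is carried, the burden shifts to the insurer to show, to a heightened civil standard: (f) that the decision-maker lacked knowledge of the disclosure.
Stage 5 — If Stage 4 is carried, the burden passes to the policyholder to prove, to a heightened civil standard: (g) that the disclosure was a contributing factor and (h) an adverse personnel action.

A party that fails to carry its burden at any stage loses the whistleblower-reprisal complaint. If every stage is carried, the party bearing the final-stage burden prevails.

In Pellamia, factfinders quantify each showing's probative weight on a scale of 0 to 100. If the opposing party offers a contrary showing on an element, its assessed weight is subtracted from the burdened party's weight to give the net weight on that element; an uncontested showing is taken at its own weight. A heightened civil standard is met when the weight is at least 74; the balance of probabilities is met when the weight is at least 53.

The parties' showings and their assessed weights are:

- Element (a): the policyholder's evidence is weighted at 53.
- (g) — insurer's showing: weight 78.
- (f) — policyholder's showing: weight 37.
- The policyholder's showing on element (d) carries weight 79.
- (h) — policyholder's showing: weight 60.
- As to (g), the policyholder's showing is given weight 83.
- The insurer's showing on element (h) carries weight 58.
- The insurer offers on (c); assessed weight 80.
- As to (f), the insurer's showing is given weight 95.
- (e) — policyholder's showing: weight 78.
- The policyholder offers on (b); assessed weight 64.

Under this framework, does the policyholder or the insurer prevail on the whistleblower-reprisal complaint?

policyholder

Stage 1 (policyholder, the balance of probabilities, weight is at least 53): (a) 53 ≥ 53 — meets; (b) 64 ≥ 53 — meets.
  Stage 1 is satisfied; the onus moves to the insurer.
Stage 2 (insurer, a heightened civil standard, weight is at least 74): (c) 80 ≥ 74 — meets.
  The insurer carries Stage 2; the policyholder now bears the burden.
Stage 3 (policyholder, a heightened civil standard, weight is at least 74): (d) 79 ≥ 74 — meets; (e) 78 ≥ 74 — meets.
  Stage 3 is satisfied; the onus moves to the insurer.
Stage 4 (insurer, a heightened civil standard, weight is at least 74): (f) net 95−37=58 < 74 — fails.
  Not every element is met, so the insurer fails to carry Stage 4.
So the policyholder prevails.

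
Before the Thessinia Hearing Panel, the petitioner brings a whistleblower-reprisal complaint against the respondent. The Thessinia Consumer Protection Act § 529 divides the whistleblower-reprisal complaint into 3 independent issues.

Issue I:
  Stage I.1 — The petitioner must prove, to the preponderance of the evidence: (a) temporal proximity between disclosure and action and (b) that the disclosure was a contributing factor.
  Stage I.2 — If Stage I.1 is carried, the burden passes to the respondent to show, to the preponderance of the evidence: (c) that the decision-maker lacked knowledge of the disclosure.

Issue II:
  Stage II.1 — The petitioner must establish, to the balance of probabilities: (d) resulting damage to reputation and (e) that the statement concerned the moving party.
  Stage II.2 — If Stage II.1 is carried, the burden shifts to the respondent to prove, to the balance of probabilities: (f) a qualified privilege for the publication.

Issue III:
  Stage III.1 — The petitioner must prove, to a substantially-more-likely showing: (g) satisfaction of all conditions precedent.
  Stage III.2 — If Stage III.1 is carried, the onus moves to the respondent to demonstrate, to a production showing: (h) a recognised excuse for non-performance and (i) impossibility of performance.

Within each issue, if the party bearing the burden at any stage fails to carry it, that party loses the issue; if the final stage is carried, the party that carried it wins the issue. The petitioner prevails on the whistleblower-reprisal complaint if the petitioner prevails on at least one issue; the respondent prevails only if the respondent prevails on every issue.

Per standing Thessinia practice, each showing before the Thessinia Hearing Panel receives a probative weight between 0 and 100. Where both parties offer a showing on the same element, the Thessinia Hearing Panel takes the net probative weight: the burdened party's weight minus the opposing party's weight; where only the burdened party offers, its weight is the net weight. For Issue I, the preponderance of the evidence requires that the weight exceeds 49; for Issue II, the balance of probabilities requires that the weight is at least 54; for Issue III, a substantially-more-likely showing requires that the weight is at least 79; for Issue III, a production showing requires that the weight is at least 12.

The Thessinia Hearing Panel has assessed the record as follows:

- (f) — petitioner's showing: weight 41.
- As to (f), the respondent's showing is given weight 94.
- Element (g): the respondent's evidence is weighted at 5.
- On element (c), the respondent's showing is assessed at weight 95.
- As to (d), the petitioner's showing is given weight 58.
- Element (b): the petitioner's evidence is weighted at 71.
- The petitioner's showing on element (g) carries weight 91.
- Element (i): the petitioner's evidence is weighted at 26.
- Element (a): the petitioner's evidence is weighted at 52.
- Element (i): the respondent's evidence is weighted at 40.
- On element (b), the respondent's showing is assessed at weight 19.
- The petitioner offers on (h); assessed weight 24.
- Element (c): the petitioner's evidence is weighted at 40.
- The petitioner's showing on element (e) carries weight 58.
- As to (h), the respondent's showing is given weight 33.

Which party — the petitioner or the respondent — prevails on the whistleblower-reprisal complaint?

— Issue I —
Stage I.1 — burden on petitioner; standard: the preponderance of the evidence (weight exceeds 49).
    (a): 52 > 49 [met]
    (b): 71 − 19 = 52 > 49 [met]
  Stage I.1 carried; the burden shifts to the respondent.
Stage I.2 — burden on respondent; standard: the preponderance of the evidence (weight exceeds 49).
    (c): 95 − 40 = 55 > 49 [met]
  The respondent carries the last stage.
Every stage carried; the respondent prevails on this issue.
— Issue II —
At Stage II.1 the petitioner must meet the balance of probabilities (weight is at least 54): on (d) the weight is 58, ≥ 54, so (d) meets the standard; on (e) the weight is 58, ≥ 54, so (e) meets the standard.
  Stage II.1 is satisfied; the onus moves to the respondent.
At Stage II.2 the respondent must meet the balance of probabilities (weight is at least 54): on (f) the weight is 94 less the opposing 41 gives net 53, < 54, so (f) does not meet the standard.
  Stage II.2 not carried; the respondent fails its burden.
The petitioner prevails on this issue.
— Issue III —
Stage III.1 — burden on petitioner; standard: a substantially-more-likely showing (weight is at least 79).
    (g): 91 − 5 = 86 ≥ 79 [met]
  Stage III.1 is satisfied; the onus moves to the respondent.
Stage III.2 — burden on respondent; standard: a production showing (weight is at least 12).
    (h): 33 − 24 = 9 < 12 [not met]
    (i): 40 − 26 = 14 ≥ 12 [met]
  Stage III.2 not carried; the respondent fails its burden.
The analysis ends at Stage III.2; the petitioner prevails on this issue.
Per-issue: Issue I → respondent; Issue II → petitioner; Issue III → petitioner. The petitioner must prevail on at least one issue; overall, the petitioner prevails.

petitioner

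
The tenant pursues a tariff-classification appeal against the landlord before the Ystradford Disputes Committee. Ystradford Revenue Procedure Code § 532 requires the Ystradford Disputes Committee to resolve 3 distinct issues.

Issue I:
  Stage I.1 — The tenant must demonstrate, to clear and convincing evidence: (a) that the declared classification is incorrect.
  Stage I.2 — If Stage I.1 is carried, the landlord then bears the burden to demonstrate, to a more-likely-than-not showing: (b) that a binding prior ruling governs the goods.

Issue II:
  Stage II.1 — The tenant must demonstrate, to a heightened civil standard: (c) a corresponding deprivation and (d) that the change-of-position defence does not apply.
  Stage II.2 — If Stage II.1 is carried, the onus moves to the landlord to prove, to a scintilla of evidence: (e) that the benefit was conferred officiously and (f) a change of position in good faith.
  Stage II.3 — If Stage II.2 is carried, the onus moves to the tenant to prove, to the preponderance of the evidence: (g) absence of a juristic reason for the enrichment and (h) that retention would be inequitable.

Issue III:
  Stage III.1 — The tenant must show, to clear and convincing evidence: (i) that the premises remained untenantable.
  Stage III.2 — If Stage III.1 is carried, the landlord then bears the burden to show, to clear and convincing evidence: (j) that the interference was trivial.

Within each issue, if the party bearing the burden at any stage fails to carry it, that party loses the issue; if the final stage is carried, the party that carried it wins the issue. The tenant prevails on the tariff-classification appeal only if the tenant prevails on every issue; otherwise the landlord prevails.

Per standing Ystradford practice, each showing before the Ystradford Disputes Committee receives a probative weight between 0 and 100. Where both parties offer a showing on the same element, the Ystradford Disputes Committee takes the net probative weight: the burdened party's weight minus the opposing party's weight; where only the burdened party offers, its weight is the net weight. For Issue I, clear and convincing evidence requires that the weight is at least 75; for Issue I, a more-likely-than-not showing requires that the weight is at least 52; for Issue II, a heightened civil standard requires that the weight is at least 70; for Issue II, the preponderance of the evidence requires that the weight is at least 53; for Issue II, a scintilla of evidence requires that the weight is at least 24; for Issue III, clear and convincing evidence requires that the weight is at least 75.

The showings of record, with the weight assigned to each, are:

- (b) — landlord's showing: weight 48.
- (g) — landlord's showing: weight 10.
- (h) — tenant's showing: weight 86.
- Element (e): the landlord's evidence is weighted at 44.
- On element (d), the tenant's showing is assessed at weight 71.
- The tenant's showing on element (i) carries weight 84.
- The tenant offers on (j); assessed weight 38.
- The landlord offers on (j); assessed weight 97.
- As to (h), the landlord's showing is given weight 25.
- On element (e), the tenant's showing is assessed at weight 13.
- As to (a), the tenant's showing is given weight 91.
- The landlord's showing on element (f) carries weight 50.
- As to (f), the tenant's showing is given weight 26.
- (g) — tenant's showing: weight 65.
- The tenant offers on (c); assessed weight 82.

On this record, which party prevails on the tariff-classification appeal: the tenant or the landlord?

— Issue I —
At Stage I.1 the tenant must meet clear and convincing evidence (weight is at least 75): on (a) the weight is 91, which does reach 75, so (a) meets the standard.
  All elements met. The burden passes to the landlord.
At Stage I.2 the landlord must meet a more-likely-than-not showing (weight is at least 52): on (b) the weight is 48, < 52, so (b) does not meet the standard.
  The landlord does not carry Stage I.2.
So the tenant prevails on this issue.
— Issue II —
At Stage II.1 the tenant must meet a heightened civil standard (weight is at least 70): on (c) the weight is 82, ≥ 70, so (c) meets the standard; on (d) the weight is 71, which does reach 70, so (d) meets the standard.
  Stage II.1 carried; the burden shifts to the landlord.
At Stage II.2 the landlord must meet a scintilla of evidence (weight is at least 24): on (e) the weight is 44 less the opposing 13 gives net 31, ≥ 24, so (e) meets the standard; on (f) the weight is 50 less the opposing 26 gives net 24, which does reach 24, so (f) meets the standard.
  The landlord carries Stage II.2; the tenant now bears the burden.
At Stage II.3 the tenant must meet the preponderance of the evidence (weight is at least 53): on (g) the weight is 65 less the opposing 10 gives net 55, which does reach 53, so (g) meets the standard; on (h) the weight is 86 less the opposing 25 gives net 61, which does reach 53, so (h) meets the standard.
  The tenant carries the last stage.
All stages carried — the tenant prevails on this issue.
— Issue III —
Stage III.1 — burden on tenant; standard: clear and convincing evidence (weight is at least 75).
    (i): 84 ≥ 75 [met]
  Stage III.1 is satisfied; the onus moves to the landlord.
Stage III.2 — burden on landlord; standard: clear and convincing evidence (weight is at least 75).
    (j): 97 − 38 = 59 < 75 [not met]
  Stage III.2 not carried; the landlord fails its burden.
So the tenant prevails on this issue.
Per-issue: Issue I → tenant; Issue II → tenant; Issue III → tenant. The tenant must prevail on every issue; overall, the tenant prevails.

tenant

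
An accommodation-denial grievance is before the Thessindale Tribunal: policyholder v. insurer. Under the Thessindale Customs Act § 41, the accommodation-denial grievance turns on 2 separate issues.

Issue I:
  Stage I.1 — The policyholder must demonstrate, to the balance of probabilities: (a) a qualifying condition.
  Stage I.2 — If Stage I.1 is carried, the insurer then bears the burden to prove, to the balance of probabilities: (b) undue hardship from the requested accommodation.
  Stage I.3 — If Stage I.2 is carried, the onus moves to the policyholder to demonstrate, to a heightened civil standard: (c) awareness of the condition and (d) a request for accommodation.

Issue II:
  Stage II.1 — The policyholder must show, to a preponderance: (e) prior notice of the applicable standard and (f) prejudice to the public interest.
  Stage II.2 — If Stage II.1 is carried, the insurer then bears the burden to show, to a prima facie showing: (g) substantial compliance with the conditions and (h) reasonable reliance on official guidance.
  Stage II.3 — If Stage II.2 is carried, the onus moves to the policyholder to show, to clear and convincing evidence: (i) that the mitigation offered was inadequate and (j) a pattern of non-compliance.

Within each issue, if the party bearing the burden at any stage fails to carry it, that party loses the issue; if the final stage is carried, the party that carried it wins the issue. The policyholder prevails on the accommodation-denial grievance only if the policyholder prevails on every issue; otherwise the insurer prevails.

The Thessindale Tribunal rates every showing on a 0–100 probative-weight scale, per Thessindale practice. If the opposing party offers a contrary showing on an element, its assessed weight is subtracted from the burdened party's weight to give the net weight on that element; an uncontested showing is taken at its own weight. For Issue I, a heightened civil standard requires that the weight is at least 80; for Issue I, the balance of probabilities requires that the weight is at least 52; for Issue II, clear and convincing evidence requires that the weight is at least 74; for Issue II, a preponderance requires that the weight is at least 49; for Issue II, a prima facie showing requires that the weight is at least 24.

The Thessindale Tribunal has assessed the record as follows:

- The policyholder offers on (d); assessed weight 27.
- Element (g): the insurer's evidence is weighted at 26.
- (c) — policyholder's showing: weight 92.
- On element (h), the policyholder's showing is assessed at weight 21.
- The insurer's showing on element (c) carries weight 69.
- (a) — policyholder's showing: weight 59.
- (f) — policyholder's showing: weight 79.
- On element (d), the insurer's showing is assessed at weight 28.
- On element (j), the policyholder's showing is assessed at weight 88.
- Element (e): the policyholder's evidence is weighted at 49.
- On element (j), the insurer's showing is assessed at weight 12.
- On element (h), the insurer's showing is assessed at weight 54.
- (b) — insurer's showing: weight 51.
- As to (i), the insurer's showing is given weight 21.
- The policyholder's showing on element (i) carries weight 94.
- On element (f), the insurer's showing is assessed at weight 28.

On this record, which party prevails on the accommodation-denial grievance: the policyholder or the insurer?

insurer

— Issue I —
At Stage I.1 the policyholder must meet the balance of probabilities (weight is at least 52): on (a) the weight is 59, ≥ 52, so (a) meets the standard.
  Stage I.1 carried; the burden shifts to the insurer.
At Stage I.2 the insurer must meet the balance of probabilities (weight is at least 52): on (b) the weight is 51, < 52, so (b) does not meet the standard.
  Not every element is met, so the insurer fails to carry Stage I.2.
The policyholder prevails on this issue.
— Issue II —
Stage II.1 — burden on policyholder; standard: a preponderance (weight is at least 49).
    (e): 49 ≥ 49 [met]
    (f): 79 − 28 = 51 ≥ 49 [met]
  All elements met. The burden passes to the insurer.
Stage II.2 — burden on insurer; standard: a prima facie showing (weight is at least 24).
    (g): 26 ≥ 24 [met]
    (h): 54 − 21 = 33 ≥ 24 [met]
  Stage II.2 is satisfied; the onus moves to the policyholder.
Stage II.3 — burden on policyholder; standard: clear and convincing evidence (weight is at least 74).
    (i): 94 − 21 = 73 < 74 [not met]
    (j): 88 − 12 = 76 ≥ 74 [met]
  The policyholder does not carry Stage II.3.
The analysis ends at Stage II.3; the insurer prevails on this issue.
Per-issue: Issue I → policyholder; Issue II → insurer. The policyholder must prevail on every issue; overall, the insurer prevails.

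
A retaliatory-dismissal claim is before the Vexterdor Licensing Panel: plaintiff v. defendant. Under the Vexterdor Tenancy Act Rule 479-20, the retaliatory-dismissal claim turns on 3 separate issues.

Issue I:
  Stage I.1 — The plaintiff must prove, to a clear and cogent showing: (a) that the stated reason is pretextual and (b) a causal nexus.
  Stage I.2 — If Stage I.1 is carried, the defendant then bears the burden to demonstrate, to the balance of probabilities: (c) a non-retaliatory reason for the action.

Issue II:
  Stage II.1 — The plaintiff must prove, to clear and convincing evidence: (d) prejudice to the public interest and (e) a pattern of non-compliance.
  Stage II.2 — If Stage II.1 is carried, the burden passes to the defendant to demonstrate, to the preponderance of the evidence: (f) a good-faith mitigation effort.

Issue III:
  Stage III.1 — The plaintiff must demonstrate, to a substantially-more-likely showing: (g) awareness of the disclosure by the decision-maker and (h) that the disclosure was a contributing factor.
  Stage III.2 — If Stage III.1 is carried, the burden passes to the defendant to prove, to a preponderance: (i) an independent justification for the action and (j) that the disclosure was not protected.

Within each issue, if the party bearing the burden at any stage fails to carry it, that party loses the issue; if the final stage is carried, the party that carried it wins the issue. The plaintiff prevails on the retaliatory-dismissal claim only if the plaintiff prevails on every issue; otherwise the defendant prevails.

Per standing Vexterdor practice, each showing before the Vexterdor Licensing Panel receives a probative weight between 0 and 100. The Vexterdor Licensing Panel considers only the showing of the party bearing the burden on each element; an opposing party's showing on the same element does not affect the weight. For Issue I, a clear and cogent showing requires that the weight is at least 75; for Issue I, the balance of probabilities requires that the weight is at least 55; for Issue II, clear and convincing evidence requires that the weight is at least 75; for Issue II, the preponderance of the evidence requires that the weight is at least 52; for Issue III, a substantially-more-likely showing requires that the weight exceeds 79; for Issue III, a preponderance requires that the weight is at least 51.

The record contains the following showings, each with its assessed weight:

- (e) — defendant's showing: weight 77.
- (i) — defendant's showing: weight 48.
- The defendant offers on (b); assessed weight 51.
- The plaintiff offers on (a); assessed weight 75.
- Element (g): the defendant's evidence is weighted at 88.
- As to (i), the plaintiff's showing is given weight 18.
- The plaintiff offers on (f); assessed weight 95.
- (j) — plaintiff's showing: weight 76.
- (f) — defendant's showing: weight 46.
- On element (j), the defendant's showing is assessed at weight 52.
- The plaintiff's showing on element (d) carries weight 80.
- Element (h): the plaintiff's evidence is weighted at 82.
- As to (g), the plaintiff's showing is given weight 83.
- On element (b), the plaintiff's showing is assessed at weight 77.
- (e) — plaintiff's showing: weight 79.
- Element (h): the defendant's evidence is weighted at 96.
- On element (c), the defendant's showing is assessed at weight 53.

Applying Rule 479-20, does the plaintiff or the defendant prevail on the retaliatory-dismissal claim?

— Issue I —
At Stage I.1 the plaintiff must meet a clear and cogent showing (weight is at least 75): on (a) the weight is 75, which does reach 75, so (a) meets the standard; on (b) the weight is 77 (the defendant's 51 is given no effect), ≥ 75, so (b) meets the standard.
  The plaintiff carries Stage I.1; the defendant now bears the burden.
At Stage I.2 the defendant must meet the balance of probabilities (weight is at least 55): on (c) the weight is 53, which does not reach 55, so (c) does not meet the standard.
  Not every element is met, so the defendant fails to carry Stage I.2.
The analysis ends at Stage I.2; the plaintiff prevails on this issue.
— Issue II —
Stage II.1 (plaintiff, clear and convincing evidence, weight is at least 75): (d) 80 ≥ 75 — meets; (e) 79 (defendant's 77 disregarded) ≥ 75 — meets.
  Stage II.1 carried; the burden shifts to the defendant.
Stage II.2 (defendant, the preponderance of the evidence, weight is at least 52): (f) 46 (plaintiff's 95 disregarded) < 52 — fails.
  The defendant does not carry Stage II.2.
The plaintiff prevails on this issue.
— Issue III —
At Stage III.1 the plaintiff must meet a substantially-more-likely showing (weight exceeds 79): on (g) the weight is 83 (the defendant's 88 is given no effect), which does exceed 79, so (g) meets the standard; on (h) the weight is 82 (the defendant's 96 is given no effect), which does exceed 79, so (h) meets the standard.
  Stage III.1 carried; the burden shifts to the defendant.
At Stage III.2 the defendant must meet a preponderance (weight is at least 51): on (i) the weight is 48 (the plaintiff's 18 is given no effect), < 51, so (i) does not meet the standard; on (j) the weight is 52 (the plaintiff's 76 is given no effect), ≥ 51, so (j) meets the standard.
  Stage III.2 not carried; the defendant fails its burden.
So the plaintiff prevails on this issue.
Per-issue: Issue I → plaintiff; Issue II → plaintiff; Issue III → plaintiff. The plaintiff must prevail on every issue; overall, the plaintiff prevails.

plaintiff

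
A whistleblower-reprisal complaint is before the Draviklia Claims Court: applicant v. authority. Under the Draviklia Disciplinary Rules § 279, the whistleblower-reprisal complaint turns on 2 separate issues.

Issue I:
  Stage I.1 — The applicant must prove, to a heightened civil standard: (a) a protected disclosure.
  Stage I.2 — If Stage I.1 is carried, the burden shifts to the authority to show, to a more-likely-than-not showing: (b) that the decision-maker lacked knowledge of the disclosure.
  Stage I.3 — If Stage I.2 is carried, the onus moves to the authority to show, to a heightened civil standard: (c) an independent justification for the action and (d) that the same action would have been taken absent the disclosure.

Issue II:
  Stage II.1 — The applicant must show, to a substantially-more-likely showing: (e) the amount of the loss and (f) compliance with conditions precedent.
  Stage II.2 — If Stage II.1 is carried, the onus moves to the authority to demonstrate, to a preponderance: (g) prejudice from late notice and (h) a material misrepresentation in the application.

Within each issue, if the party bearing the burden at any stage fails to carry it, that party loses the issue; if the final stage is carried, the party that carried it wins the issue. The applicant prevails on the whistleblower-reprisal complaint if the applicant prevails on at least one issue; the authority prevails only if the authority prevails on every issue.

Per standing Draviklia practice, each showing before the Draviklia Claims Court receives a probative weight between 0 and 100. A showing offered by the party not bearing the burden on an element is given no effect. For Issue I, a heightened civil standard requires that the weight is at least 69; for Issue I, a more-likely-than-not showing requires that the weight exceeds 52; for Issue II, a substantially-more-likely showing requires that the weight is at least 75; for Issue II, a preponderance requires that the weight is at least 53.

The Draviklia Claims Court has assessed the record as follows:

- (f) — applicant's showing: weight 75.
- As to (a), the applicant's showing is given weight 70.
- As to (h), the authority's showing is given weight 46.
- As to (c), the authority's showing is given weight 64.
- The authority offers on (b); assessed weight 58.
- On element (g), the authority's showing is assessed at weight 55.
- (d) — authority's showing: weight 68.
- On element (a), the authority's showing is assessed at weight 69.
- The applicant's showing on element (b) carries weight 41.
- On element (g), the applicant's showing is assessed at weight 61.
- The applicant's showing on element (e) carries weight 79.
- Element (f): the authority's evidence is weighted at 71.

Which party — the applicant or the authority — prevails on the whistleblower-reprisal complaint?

— Issue I —
At Stage I.1 the applicant must meet a heightened civil standard (weight is at least 69): on (a) the weight is 70 (the authority's 69 is given no effect), which does reach 69, so (a) meets the standard.
  All elements met. The burden passes to the authority.
At Stage I.2 the authority must meet a more-likely-than-not showing (weight exceeds 52): on (b) the weight is 58 (the applicant's 41 is given no effect), > 52, so (b) meets the standard.
  All elements met. The authority retains the burden for Stage I.3.
At Stage I.3 the authority must meet a heightened civil standard (weight is at least 69): on (c) the weight is 64, < 69, so (c) does not meet the standard; on (d) the weight is 68, which does not reach 69, so (d) does not meet the standard.
  Not every element is met, so the authority fails to carry Stage I.3.
The analysis ends at Stage I.3; the applicant prevails on this issue.
— Issue II —
Stage II.1 — burden on applicant; standard: a substantially-more-likely showing (weight is at least 75).
    (e): 79 ≥ 75 [met]
    (f): 75 (authority's 71 disregarded) ≥ 75 [met]
  The applicant carries Stage II.1; the authority now bears the burden.
Stage II.2 — burden on authority; standard: a preponderance (weight is at least 53).
    (g): 55 (applicant's 61 disregarded) ≥ 53 [met]
    (h): 46 < 53 [not met]
  Stage II.2 not carried; the authority fails its burden.
So the applicant prevails on this issue.
Per-issue: Issue I → applicant; Issue II → applicant. The applicant must prevail on at least one issue; overall, the applicant prevails.

applicant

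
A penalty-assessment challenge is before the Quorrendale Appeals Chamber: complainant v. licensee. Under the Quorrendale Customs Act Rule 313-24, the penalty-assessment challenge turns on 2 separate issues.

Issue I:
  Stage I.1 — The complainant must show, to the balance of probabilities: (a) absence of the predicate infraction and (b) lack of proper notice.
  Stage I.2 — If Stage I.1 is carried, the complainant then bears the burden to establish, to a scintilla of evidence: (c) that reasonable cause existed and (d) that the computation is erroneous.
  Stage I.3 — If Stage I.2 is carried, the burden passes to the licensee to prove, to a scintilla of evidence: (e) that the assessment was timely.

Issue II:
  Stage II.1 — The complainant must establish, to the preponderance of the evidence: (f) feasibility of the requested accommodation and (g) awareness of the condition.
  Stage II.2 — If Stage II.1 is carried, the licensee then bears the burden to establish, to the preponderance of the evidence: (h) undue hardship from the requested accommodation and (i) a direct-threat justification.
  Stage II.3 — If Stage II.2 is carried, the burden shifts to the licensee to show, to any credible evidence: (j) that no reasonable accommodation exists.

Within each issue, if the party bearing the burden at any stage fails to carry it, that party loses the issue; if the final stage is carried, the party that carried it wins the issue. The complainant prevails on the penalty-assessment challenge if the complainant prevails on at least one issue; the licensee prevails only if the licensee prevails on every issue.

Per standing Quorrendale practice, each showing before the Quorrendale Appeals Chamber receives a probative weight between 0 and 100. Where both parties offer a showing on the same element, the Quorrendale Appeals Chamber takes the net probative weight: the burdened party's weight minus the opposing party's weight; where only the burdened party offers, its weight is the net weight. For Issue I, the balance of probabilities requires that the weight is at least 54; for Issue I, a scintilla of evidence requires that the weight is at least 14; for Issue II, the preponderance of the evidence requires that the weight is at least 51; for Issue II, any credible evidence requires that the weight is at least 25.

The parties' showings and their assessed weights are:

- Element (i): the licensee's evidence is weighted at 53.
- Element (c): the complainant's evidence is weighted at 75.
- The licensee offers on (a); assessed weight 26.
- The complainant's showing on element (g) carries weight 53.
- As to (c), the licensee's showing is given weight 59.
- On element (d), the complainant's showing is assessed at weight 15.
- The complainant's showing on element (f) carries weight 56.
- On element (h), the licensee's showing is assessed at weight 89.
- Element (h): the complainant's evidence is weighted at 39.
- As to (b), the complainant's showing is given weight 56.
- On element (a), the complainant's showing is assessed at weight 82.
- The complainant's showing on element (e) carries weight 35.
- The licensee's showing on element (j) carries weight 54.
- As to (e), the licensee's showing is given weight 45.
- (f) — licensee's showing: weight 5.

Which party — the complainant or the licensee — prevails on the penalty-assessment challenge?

complainant

— Issue I —
Stage I.1 (complainant, the balance of probabilities, weight is at least 54): (a) net 82−26=56 ≥ 54 — meets; (b) 56 ≥ 54 — meets.
  All elements met. The complainant retains the burden for Stage I.2.
Stage I.2 (complainant, a scintilla of evidence, weight is at least 14): (c) net 75−59=16 ≥ 14 — meets; (d) 15 ≥ 14 — meets.
  The complainant carries Stage I.2; the licensee now bears the burden.
Stage I.3 (licensee, a scintilla of evidence, weight is at least 14): (e) net 45−35=10 < 14 — fails.
  The licensee does not carry Stage I.3.
So the complainant prevails on this issue.
— Issue II —
Stage II.1 — burden on complainant; standard: the preponderance of the evidence (weight is at least 51).
    (f): 56 − 5 = 51 ≥ 51 [met]
    (g): 53 ≥ 51 [met]
  All elements met. The burden passes to the licensee.
Stage II.2 — burden on licensee; standard: the preponderance of the evidence (weight is at least 51).
    (h): 89 − 39 = 50 < 51 [not met]
    (i): 53 ≥ 51 [met]
  The licensee does not carry Stage II.2.
The analysis ends at Stage II.2; the complainant prevails on this issue.
Per-issue: Issue I → complainant; Issue II → complainant. The complainant must prevail on at least one issue; overall, the complainant prevails.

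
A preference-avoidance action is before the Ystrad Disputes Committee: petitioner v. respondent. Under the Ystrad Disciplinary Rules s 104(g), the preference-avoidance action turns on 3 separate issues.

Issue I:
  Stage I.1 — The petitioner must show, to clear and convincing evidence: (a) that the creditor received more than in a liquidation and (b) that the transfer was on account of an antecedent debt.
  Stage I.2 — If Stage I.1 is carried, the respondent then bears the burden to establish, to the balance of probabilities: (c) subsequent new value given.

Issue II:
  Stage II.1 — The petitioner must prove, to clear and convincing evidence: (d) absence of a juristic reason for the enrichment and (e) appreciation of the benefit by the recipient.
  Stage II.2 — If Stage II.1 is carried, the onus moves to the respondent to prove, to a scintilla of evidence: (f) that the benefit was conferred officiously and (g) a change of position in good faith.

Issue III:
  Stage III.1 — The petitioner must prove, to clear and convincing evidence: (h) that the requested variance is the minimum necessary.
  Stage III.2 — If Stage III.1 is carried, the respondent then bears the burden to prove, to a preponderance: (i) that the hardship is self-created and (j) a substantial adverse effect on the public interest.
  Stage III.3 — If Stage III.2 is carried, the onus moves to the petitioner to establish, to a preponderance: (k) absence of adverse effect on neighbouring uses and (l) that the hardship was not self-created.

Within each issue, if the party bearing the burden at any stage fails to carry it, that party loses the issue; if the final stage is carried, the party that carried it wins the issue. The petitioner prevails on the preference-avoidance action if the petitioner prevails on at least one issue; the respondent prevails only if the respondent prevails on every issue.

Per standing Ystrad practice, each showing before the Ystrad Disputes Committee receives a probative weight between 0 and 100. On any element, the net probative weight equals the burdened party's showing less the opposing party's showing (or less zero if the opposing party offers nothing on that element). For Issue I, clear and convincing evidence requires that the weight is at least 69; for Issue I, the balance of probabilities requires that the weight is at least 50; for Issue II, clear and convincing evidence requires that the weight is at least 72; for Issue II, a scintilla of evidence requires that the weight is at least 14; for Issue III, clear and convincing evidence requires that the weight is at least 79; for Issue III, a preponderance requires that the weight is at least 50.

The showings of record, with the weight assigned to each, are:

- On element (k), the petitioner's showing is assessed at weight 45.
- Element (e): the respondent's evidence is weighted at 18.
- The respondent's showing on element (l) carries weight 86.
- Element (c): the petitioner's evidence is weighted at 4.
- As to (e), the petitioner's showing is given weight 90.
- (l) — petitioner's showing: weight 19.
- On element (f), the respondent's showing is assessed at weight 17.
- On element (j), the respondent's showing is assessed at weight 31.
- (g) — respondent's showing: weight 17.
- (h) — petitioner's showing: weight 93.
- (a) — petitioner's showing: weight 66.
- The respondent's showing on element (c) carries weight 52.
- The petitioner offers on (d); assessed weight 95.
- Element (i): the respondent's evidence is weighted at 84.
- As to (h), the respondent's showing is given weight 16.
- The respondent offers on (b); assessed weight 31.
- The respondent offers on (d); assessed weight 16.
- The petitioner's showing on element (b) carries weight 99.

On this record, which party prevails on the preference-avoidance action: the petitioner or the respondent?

respondent

— Issue I —
Stage I.1 (petitioner, clear and convincing evidence, weight is at least 69): (a) 66 < 69 — fails; (b) net 99−31=68 < 69 — fails.
  Stage I.1 not carried; the petitioner fails its burden.
The analysis ends at Stage I.1; the respondent prevails on this issue.
— Issue II —
Stage II.1 — burden on petitioner; standard: clear and convincing evidence (weight is at least 72).
    (d): 95 − 16 = 79 ≥ 72 [met]
    (e): 90 − 18 = 72 ≥ 72 [met]
  All elements met. The burden passes to the respondent.
Stage II.2 — burden on respondent; standard: a scintilla of evidence (weight is at least 14).
    (f): 17 ≥ 14 [met]
    (g): 17 ≥ 14 [met]
  All elements met at the final stage.
Every stage carried; the respondent prevails on this issue.
— Issue III —
Stage III.1 (petitioner, clear and convincing evidence, weight is at least 79): (h) net 93−16=77 < 79 — fails.
  The petitioner does not carry Stage III.1.
The respondent prevails on this issue.
Per-issue: Issue I → respondent; Issue II → respondent; Issue III → respondent. The petitioner must prevail on at least one issue; overall, the respondent prevails.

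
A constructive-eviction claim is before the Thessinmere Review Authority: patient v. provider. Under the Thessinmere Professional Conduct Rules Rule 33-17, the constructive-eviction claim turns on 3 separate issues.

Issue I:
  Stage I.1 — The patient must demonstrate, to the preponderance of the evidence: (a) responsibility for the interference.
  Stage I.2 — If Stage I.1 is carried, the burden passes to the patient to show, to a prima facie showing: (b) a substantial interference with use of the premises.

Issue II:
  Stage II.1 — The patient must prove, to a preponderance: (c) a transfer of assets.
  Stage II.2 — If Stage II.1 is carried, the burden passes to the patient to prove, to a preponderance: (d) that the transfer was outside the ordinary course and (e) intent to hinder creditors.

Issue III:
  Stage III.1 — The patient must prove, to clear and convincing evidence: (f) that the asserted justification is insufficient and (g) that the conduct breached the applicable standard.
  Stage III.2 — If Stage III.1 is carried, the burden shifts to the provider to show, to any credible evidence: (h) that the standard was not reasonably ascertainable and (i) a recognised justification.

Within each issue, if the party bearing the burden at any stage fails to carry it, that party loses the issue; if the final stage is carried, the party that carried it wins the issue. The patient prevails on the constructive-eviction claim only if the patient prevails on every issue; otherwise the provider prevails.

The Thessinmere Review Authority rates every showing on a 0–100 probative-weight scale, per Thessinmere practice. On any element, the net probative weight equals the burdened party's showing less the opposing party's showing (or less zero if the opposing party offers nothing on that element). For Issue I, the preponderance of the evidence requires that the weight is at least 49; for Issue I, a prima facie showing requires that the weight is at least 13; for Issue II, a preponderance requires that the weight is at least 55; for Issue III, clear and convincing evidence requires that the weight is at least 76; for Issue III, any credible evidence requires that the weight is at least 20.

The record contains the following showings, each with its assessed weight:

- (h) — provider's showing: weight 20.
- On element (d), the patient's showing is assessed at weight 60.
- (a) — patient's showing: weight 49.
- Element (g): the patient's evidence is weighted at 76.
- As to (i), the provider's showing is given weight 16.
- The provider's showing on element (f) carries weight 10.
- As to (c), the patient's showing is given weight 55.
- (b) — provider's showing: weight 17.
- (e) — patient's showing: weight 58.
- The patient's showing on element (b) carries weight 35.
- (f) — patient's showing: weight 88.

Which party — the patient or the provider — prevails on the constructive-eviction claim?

patient

— Issue I —
At Stage I.1 the patient must meet the preponderance of the evidence (weight is at least 49): on (a) the weight is 49, which does reach 49, so (a) meets the standard.
  Stage I.1 carried; the burden remains with the patient.
At Stage I.2 the patient must meet a prima facie showing (weight is at least 13): on (b) the weight is 35 less the opposing 17 gives net 18, ≥ 13, so (b) meets the standard.
  All elements met at the final stage.
All stages carried — the patient prevails on this issue.
— Issue II —
Stage II.1 — burden on patient; standard: a preponderance (weight is at least 55).
    (c): 55 ≥ 55 [met]
  Stage II.1 carried; the burden remains with the patient.
Stage II.2 — burden on patient; standard: a preponderance (weight is at least 55).
    (d): 60 ≥ 55 [met]
    (e): 58 ≥ 55 [met]
  All elements met at the final stage.
With every stage satisfied, the patient prevails on this issue.
— Issue III —
Stage III.1 — burden on patient; standard: clear and convincing evidence (weight is at least 76).
    (f): 88 − 10 = 78 ≥ 76 [met]
    (g): 76 ≥ 76 [met]
  All elements met. The burden passes to the provider.
Stage III.2 — burden on provider; standard: any credible evidence (weight is at least 20).
    (h): 20 ≥ 20 [met]
    (i): 16 < 20 [not met]
  Stage III.2 not carried; the provider fails its burden.
The analysis ends at Stage III.2; the patient prevails on this issue.
Per-issue: Issue I → patient; Issue II → patient; Issue III → patient. The patient must prevail on every issue; overall, the patient prevails.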